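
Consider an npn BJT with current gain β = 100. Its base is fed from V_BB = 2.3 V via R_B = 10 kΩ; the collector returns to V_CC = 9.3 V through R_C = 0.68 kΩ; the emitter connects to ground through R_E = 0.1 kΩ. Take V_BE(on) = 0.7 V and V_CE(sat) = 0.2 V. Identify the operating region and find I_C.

active; I_C ≈ 8 mA

Assume active. Base-emitter loop: I_B = (V_BB − V_BE)/(R_B + (β+1)R_E) = (2.3 − 0.7)/(10 + 101×0.1) = 0.0796 mA.
I_C = β·I_B = 100×0.0796 = 7.96 mA.
V_CE = V_CC − I_C·R_C − I_E·R_E = 9.3 − 7.96×0.68 − 8.04×0.1 = 3.08 V > V_CE(sat), so the active-region assumption holds.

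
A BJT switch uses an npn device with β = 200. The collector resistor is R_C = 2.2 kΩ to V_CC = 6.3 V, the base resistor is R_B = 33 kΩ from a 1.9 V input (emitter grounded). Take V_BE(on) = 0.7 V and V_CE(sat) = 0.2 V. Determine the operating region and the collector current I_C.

saturation; I_C ≈ 2.8 mA

Assume active: I_B = (1.9 − 0.7)/33 = 0.0364 mA, giving I_C = β·I_B = 7.27 mA.
But then V_CE = 6.3 − 7.27×2.2 = -9.7 V < V_CE(sat) = 0.2 V — impossible in the active region.
So the transistor is saturated. With V_CE = 0.2 V, I_C = (V_CC − 0.2)/R_C = 6.1/2.2 = 2.77 mA.
Check: β·I_B = 7.27 mA > I_C = 2.77 mA, confirming saturation.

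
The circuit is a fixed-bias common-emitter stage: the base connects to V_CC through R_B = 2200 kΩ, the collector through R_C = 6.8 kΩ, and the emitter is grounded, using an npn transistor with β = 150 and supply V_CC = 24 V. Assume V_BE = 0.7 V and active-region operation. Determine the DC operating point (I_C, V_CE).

I_C ≈ 1.6 mA, V_CE ≈ 13 V

Base loop: V_CC = I_B·R_B + V_BE, so I_B = (24 − 0.7)/2200 kΩ = 0.0106 mA.
In the active region I_C = β·I_B = 150 × 0.0106 = 1.59 mA.
Collector loop: V_CE = V_CC − I_C·R_C = 24 − 1.59×6.8 = 13.2 V.
Since V_CE = 13.2 V > V_CE(sat) ≈ 0.2 V, the transistor is in the active region as assumed.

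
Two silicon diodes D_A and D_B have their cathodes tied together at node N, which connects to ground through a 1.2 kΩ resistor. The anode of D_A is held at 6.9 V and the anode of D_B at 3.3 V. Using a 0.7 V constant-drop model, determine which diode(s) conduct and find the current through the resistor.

Assume both conduct. Then node N would need to be at both 6.9−0.7 = 6.2 V and 3.3−0.7 = 2.6 V, which is impossible.
Assume only D_A conducts: V_N = 6.9 − 0.7 = 6.2 V, so I_R = 6.2/1.2 = 5.17 mA.
Check D_B: its anode-to-cathode voltage is 3.3 − 6.2 = -2.9 V < 0.7 V, so it is off. The assumption is consistent.

Only D_A conducts; I_R ≈ 5.2 mA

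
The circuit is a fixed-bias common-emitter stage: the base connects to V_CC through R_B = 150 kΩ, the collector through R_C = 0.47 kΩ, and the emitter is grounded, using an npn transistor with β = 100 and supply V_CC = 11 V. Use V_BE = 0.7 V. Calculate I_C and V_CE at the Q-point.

I_C ≈ 6.9 mA, V_CE ≈ 7.8 V

Base loop: V_CC = I_B·R_B + V_BE, so I_B = (11 − 0.7)/150 kΩ = 0.0687 mA.
In the active region I_C = β·I_B = 100 × 0.0687 = 6.87 mA.
Collector loop: V_CE = V_CC − I_C·R_C = 11 − 6.87×0.47 = 7.77 V.
Since V_CE = 7.77 V > V_CE(sat) ≈ 0.2 V, the transistor is in the active region as assumed.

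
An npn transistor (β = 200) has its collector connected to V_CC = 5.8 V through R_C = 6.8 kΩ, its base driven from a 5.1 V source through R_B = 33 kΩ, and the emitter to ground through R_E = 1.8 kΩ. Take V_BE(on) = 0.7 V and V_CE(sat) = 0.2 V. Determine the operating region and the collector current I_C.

saturation; I_C ≈ 0.63 mA

Assume active: I_B = (5.1 − 0.7)/(33 + 201×1.8) = 0.0111 mA, I_C = β·I_B = 2.23 mA.
Then V_CE = 5.8 − 2.23×6.8 − 2.24×1.8 = -13.4 V < 0.2 V — the active assumption fails.
Re-solve with V_CE = 0.2 V. KCL at the emitter: V_E/R_E = (V_BB−0.7−V_E)/R_B + (V_CC−0.2−V_E)/R_C, giving V_E = 1.31 V.
I_C = (V_CC − 0.2 − V_E)/R_C = (5.6 − 1.31)/6.8 = 0.632 mA.
Check: I_B = (4.4 − 1.31)/33 = 0.0938 mA, and β·I_B = 18.8 mA > I_C, confirming saturation.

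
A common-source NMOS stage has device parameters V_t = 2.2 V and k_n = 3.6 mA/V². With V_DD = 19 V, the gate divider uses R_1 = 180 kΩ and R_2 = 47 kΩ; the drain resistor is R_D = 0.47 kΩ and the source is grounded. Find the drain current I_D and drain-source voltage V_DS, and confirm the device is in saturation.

V_G = V_DD·R_2/(R_1+R_2) = 19×47/227 = 3.93 V. With the source grounded, V_GS = V_G = 3.93 V.
Assume saturation: I_D = (k_n/2)(V_GS − V_t)² = (3.6/2)×(3.93 − 2.2)² = 1.8×1.73² = 5.41 mA.
V_DS = V_DD − I_D·R_D = 19 − 5.41×0.47 = 16.5 V.
Saturation requires V_DS ≥ V_GS − V_t = 1.73 V; 16.5 ≥ 1.73 ✓.

I_D ≈ 5.4 mA, V_DS ≈ 16 V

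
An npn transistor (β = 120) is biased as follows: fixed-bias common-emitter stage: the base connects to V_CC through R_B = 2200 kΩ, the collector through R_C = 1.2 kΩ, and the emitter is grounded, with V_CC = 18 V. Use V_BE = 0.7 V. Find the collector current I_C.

Base loop: V_CC = I_B·R_B + V_BE, so I_B = (18 − 0.7)/2200 kΩ = 0.00786 mA.
In the active region I_C = β·I_B = 120 × 0.00786 = 0.944 mA.
Collector loop: V_CE = V_CC − I_C·R_C = 18 − 0.944×1.2 = 16.9 V.
Since V_CE = 16.9 V > V_CE(sat) ≈ 0.2 V, the transistor is in the active region as assumed.

I_C ≈ 0.94 mA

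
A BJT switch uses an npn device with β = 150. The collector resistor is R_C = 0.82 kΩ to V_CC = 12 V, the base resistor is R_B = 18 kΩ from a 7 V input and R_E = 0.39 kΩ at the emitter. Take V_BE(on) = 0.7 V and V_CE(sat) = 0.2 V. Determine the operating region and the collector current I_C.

Assume active: I_B = (7 − 0.7)/(18 + 151×0.39) = 0.0819 mA, I_C = β·I_B = 12.3 mA.
Then V_CE = 12 − 12.3×0.82 − 12.4×0.39 = -2.9 V < 0.2 V — the active assumption fails.
Re-solve with V_CE = 0.2 V. KCL at the emitter: V_E/R_E = (V_BB−0.7−V_E)/R_B + (V_CC−0.2−V_E)/R_C, giving V_E = 3.84 V.
I_C = (V_CC − 0.2 − V_E)/R_C = (11.8 − 3.84)/0.82 = 9.71 mA.
Check: I_B = (6.3 − 3.84)/18 = 0.137 mA, and β·I_B = 20.5 mA > I_C, confirming saturation.

saturation; I_C ≈ 9.7 mA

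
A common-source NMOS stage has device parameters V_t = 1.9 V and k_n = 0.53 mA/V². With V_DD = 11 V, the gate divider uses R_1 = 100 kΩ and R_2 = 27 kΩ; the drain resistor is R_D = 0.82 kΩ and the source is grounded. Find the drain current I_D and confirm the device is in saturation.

V_G = V_DD·R_2/(R_1+R_2) = 11×27/127 = 2.34 V. With the source grounded, V_GS = V_G = 2.34 V.
Assume saturation: I_D = (k_n/2)(V_GS − V_t)² = (0.53/2)×(2.34 − 1.9)² = 0.265×0.439² = 0.051 mA.
V_DS = V_DD − I_D·R_D = 11 − 0.051×0.82 = 11 V.
Saturation requires V_DS ≥ V_GS − V_t = 0.439 V; 11 ≥ 0.439 ✓.

I_D ≈ 0.051 mA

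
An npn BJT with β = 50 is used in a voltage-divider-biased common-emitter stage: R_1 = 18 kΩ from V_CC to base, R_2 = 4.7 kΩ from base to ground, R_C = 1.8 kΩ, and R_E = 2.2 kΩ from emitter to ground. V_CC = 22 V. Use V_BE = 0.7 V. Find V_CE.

Thevenize the base divider: V_Th = V_CC·R_2/(R_1+R_2) = 22×4.7/22.7 = 4.56 V, R_Th = R_1‖R_2 = 3.73 kΩ.
Base-emitter loop: V_Th = I_B·R_Th + V_BE + (β+1)I_B·R_E, so I_B = (4.56 − 0.7) / (3.73 + 51×2.2) = 0.0333 mA.
I_C = β·I_B = 50×0.0333 = 1.66 mA, and I_E = (β+1)I_B = 1.7 mA.
V_CE = V_CC − I_C·R_C − I_E·R_E = 22 − 1.66×1.8 − 1.7×2.2 = 15.3 V.
V_CE = 15.3 V > 0.2 V confirms active-region operation.

V_CE ≈ 15 V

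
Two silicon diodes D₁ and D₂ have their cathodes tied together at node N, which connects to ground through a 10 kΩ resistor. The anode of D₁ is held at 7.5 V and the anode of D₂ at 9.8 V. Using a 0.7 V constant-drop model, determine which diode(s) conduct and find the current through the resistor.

Assume both conduct. Then node N would need to be at both 7.5−0.7 = 6.8 V and 9.8−0.7 = 9.1 V, which is impossible.
Assume only D₂ conducts: V_N = 9.8 − 0.7 = 9.1 V, so I_R = 9.1/10 = 0.91 mA.
Check D₁: its anode-to-cathode voltage is 7.5 − 9.1 = -1.6 V < 0.7 V, so it is off. The assumption is consistent.

Only D₂ conducts; I_R ≈ 0.91 mA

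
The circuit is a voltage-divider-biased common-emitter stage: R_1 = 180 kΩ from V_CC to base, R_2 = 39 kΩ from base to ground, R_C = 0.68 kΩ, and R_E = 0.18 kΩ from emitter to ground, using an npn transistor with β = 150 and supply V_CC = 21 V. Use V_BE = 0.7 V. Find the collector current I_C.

I_C ≈ 7.7 mA

Thevenize the base divider: V_Th = V_CC·R_2/(R_1+R_2) = 21×39/219 = 3.74 V, R_Th = R_1‖R_2 = 32.1 kΩ.
Base-emitter loop: V_Th = I_B·R_Th + V_BE + (β+1)I_B·R_E, so I_B = (3.74 − 0.7) / (32.1 + 151×0.18) = 0.0513 mA.
I_C = β·I_B = 150×0.0513 = 7.7 mA, and I_E = (β+1)I_B = 7.75 mA.
V_CE = V_CC − I_C·R_C − I_E·R_E = 21 − 7.7×0.68 − 7.75×0.18 = 14.4 V.
V_CE = 14.4 V > 0.2 V confirms active-region operation.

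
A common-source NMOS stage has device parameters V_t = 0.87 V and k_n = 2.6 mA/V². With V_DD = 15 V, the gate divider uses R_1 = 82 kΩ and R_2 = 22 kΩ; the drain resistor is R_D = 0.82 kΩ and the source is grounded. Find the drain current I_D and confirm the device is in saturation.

I_D ≈ 6.9 mA

V_G = V_DD·R_2/(R_1+R_2) = 15×22/104 = 3.17 V. With the source grounded, V_GS = V_G = 3.17 V.
Assume saturation: I_D = (k_n/2)(V_GS − V_t)² = (2.6/2)×(3.17 − 0.87)² = 1.3×2.3² = 6.9 mA.
V_DS = V_DD − I_D·R_D = 15 − 6.9×0.82 = 9.35 V.
Saturation requires V_DS ≥ V_GS − V_t = 2.3 V; 9.35 ≥ 2.3 ✓.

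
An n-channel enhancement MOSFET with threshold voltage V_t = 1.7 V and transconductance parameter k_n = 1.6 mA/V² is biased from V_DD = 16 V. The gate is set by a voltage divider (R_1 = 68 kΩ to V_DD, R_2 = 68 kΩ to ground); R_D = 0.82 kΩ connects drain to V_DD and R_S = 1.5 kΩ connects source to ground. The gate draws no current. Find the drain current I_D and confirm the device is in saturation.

I_D ≈ 2.9 mA

V_G = V_DD·R_2/(R_1+R_2) = 16×68/136 = 8 V.
Assume saturation: I_D = (k_n/2)(V_GS − V_t)² with V_GS = V_G − I_D·R_S = 8 − 1.5·I_D.
Substituting gives 1.8·I_D² − 16.1·I_D + 31.8 = 0, with roots I_D = 2.93 or 6.03 mA.
The root I_D = 6.03 mA gives V_GS = -1.05 V ≤ V_t, so take I_D = 2.93 mA.
Then V_GS = 3.61 V and V_DS = V_DD − I_D(R_D+R_S) = 16 − 2.93×2.32 = 9.21 V.
Saturation requires V_DS ≥ V_GS − V_t = 1.91 V; 9.21 ≥ 1.91 ✓.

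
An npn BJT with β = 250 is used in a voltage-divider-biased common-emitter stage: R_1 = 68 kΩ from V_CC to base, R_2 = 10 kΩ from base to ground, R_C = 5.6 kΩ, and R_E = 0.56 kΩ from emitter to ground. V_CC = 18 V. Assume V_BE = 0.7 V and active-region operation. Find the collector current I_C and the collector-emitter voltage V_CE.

I_C ≈ 2.7 mA, V_CE ≈ 1.4 V

Thevenize the base divider: V_Th = V_CC·R_2/(R_1+R_2) = 18×10/78 = 2.31 V, R_Th = R_1‖R_2 = 8.72 kΩ.
Base-emitter loop: V_Th = I_B·R_Th + V_BE + (β+1)I_B·R_E, so I_B = (2.31 − 0.7) / (8.72 + 251×0.56) = 0.0108 mA.
I_C = β·I_B = 250×0.0108 = 2.69 mA, and I_E = (β+1)I_B = 2.7 mA.
V_CE = V_CC − I_C·R_C − I_E·R_E = 18 − 2.69×5.6 − 2.7×0.56 = 1.41 V.
V_CE = 1.41 V > 0.2 V confirms active-region operation.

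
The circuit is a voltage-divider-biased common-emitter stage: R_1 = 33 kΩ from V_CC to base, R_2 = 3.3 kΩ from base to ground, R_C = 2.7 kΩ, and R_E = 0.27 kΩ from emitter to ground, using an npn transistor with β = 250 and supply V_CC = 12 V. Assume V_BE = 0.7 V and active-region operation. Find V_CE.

Thevenize the base divider: V_Th = V_CC·R_2/(R_1+R_2) = 12×3.3/36.3 = 1.09 V, R_Th = R_1‖R_2 = 3 kΩ.
Base-emitter loop: V_Th = I_B·R_Th + V_BE + (β+1)I_B·R_E, so I_B = (1.09 − 0.7) / (3 + 251×0.27) = 0.00552 mA.
I_C = β·I_B = 250×0.00552 = 1.38 mA, and I_E = (β+1)I_B = 1.39 mA.
V_CE = V_CC − I_C·R_C − I_E·R_E = 12 − 1.38×2.7 − 1.39×0.27 = 7.9 V.
V_CE = 7.9 V > 0.2 V confirms active-region operation.

V_CE ≈ 7.9 V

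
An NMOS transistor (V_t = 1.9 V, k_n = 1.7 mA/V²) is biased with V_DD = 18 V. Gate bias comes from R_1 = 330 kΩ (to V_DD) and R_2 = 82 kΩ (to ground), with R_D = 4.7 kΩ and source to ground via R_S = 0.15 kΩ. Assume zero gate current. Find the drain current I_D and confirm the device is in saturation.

I_D ≈ 1.7 mA

V_G = V_DD·R_2/(R_1+R_2) = 18×82/412 = 3.58 V.
Assume saturation: I_D = (k_n/2)(V_GS − V_t)² with V_GS = V_G − I_D·R_S = 3.58 − 0.15·I_D.
Substituting gives 0.0191·I_D² − 1.43·I_D + 2.41 = 0, with roots I_D = 1.72 or 73 mA.
The root I_D = 73 mA gives V_GS = -7.37 V ≤ V_t, so take I_D = 1.72 mA.
Then V_GS = 3.32 V and V_DS = V_DD − I_D(R_D+R_S) = 18 − 1.72×4.85 = 9.64 V.
Saturation requires V_DS ≥ V_GS − V_t = 1.42 V; 9.64 ≥ 1.42 ✓.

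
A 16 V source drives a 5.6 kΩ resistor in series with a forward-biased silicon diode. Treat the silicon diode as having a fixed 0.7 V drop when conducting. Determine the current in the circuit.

I ≈ 2.7 mA

KVL around the loop: 16 = V_D + I·R = 0.7 + I × 5.6 kΩ.
So I = (16 − 0.7) / 5.6 kΩ = 15.3 / 5.6 = 2.73 mA.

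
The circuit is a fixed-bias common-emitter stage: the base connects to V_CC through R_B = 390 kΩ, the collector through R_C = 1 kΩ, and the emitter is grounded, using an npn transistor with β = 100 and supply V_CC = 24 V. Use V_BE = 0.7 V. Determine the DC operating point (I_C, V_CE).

Base loop: V_CC = I_B·R_B + V_BE, so I_B = (24 − 0.7)/390 kΩ = 0.0597 mA.
In the active region I_C = β·I_B = 100 × 0.0597 = 5.97 mA.
Collector loop: V_CE = V_CC − I_C·R_C = 24 − 5.97×1 = 18 V.
Since V_CE = 18 V > V_CE(sat) ≈ 0.2 V, the transistor is in the active region as assumed.

I_C ≈ 6 mA, V_CE ≈ 18 V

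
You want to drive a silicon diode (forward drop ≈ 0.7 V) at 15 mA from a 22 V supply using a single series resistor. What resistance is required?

The resistor drops V_S − V_D = 22 − 0.7 = 21.3 V at 15 mA.
R = 21.3 V / 15 mA = 1.42 kΩ.

R ≈ 1.4 kΩ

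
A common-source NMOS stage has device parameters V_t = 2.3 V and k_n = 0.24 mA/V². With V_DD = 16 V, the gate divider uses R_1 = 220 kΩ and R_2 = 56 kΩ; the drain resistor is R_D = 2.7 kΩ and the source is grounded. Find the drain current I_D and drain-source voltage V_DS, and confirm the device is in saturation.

I_D ≈ 0.11 mA, V_DS ≈ 16 V

V_G = V_DD·R_2/(R_1+R_2) = 16×56/276 = 3.25 V. With the source grounded, V_GS = V_G = 3.25 V.
Assume saturation: I_D = (k_n/2)(V_GS − V_t)² = (0.24/2)×(3.25 − 2.3)² = 0.12×0.946² = 0.107 mA.
V_DS = V_DD − I_D·R_D = 16 − 0.107×2.7 = 15.7 V.
Saturation requires V_DS ≥ V_GS − V_t = 0.946 V; 15.7 ≥ 0.946 ✓.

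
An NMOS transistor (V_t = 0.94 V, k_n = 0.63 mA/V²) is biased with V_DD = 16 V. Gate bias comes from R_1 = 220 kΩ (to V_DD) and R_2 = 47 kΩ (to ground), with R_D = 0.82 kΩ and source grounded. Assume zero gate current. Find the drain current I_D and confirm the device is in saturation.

I_D ≈ 1.1 mA

V_G = V_DD·R_2/(R_1+R_2) = 16×47/267 = 2.82 V. With the source grounded, V_GS = V_G = 2.82 V.
Assume saturation: I_D = (k_n/2)(V_GS − V_t)² = (0.63/2)×(2.82 − 0.94)² = 0.315×1.88² = 1.11 mA.
V_DS = V_DD − I_D·R_D = 16 − 1.11×0.82 = 15.1 V.
Saturation requires V_DS ≥ V_GS − V_t = 1.88 V; 15.1 ≥ 1.88 ✓.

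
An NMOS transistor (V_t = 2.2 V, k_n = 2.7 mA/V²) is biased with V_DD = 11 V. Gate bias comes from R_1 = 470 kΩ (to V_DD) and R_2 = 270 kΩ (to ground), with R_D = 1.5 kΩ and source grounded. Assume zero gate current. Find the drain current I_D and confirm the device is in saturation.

V_G = V_DD·R_2/(R_1+R_2) = 11×270/740 = 4.01 V. With the source grounded, V_GS = V_G = 4.01 V.
Assume saturation: I_D = (k_n/2)(V_GS − V_t)² = (2.7/2)×(4.01 − 2.2)² = 1.35×1.81² = 4.44 mA.
V_DS = V_DD − I_D·R_D = 11 − 4.44×1.5 = 4.34 V.
Saturation requires V_DS ≥ V_GS − V_t = 1.81 V; 4.34 ≥ 1.81 ✓.

I_D ≈ 4.4 mA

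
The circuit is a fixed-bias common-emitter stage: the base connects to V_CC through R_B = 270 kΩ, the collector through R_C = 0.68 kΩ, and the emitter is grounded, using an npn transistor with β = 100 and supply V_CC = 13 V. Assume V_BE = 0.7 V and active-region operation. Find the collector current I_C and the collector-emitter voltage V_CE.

I_C ≈ 4.6 mA, V_CE ≈ 9.9 V

Base loop: V_CC = I_B·R_B + V_BE, so I_B = (13 − 0.7)/270 kΩ = 0.0456 mA.
In the active region I_C = β·I_B = 100 × 0.0456 = 4.56 mA.
Collector loop: V_CE = V_CC − I_C·R_C = 13 − 4.56×0.68 = 9.9 V.
Since V_CE = 9.9 V > V_CE(sat) ≈ 0.2 V, the transistor is in the active region as assumed.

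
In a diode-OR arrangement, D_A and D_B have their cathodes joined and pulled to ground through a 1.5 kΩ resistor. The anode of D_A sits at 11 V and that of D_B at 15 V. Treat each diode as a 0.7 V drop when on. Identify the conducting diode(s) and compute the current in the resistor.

Only D_B conducts; I_R ≈ 9.5 mA

Assume both conduct. Then node N would need to be at both 11−0.7 = 10.3 V and 15−0.7 = 14.3 V, which is impossible.
Assume only D_B conducts: V_N = 15 − 0.7 = 14.3 V, so I_R = 14.3/1.5 = 9.53 mA.
Check D_A: its anode-to-cathode voltage is 11 − 14.3 = -3.3 V < 0.7 V, so it is off. The assumption is consistent.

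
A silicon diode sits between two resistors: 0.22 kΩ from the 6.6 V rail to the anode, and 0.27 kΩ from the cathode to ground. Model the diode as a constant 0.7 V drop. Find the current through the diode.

I ≈ 12 mA

The two resistors are in series with the diode, so KVL gives 6.6 = I·0.22 + 0.7 + I·0.27.
I = (6.6 − 0.7) / (0.22 + 0.27) kΩ = 5.9 / 0.49 = 12 mA.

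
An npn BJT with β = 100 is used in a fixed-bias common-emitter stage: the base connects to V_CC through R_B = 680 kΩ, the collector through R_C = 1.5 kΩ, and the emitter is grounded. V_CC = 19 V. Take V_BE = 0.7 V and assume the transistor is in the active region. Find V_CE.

V_CE ≈ 15 V

Base loop: V_CC = I_B·R_B + V_BE, so I_B = (19 − 0.7)/680 kΩ = 0.0269 mA.
In the active region I_C = β·I_B = 100 × 0.0269 = 2.69 mA.
Collector loop: V_CE = V_CC − I_C·R_C = 19 − 2.69×1.5 = 15 V.
Since V_CE = 15 V > V_CE(sat) ≈ 0.2 V, the transistor is in the active region as assumed.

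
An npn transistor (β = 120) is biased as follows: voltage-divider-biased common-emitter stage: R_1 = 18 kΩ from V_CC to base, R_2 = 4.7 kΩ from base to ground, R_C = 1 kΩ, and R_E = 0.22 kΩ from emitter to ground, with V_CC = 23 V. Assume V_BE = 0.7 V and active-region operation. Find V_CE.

V_CE ≈ 3.4 V

Thevenize the base divider: V_Th = V_CC·R_2/(R_1+R_2) = 23×4.7/22.7 = 4.76 V, R_Th = R_1‖R_2 = 3.73 kΩ.
Base-emitter loop: V_Th = I_B·R_Th + V_BE + (β+1)I_B·R_E, so I_B = (4.76 − 0.7) / (3.73 + 121×0.22) = 0.134 mA.
I_C = β·I_B = 120×0.134 = 16.1 mA, and I_E = (β+1)I_B = 16.2 mA.
V_CE = V_CC − I_C·R_C − I_E·R_E = 23 − 16.1×1 − 16.2×0.22 = 3.37 V.
V_CE = 3.37 V > 0.2 V confirms active-region operation.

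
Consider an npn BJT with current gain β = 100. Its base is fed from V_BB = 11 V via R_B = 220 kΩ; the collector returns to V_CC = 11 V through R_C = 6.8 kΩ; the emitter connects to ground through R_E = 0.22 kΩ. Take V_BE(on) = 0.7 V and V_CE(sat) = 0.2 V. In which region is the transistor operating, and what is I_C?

saturation; I_C ≈ 1.5 mA

Assume active: I_B = (11 − 0.7)/(220 + 101×0.22) = 0.0425 mA, I_C = β·I_B = 4.25 mA.
Then V_CE = 11 − 4.25×6.8 − 4.29×0.22 = -18.9 V < 0.2 V — the active assumption fails.
Re-solve with V_CE = 0.2 V. KCL at the emitter: V_E/R_E = (V_BB−0.7−V_E)/R_B + (V_CC−0.2−V_E)/R_C, giving V_E = 0.348 V.
I_C = (V_CC − 0.2 − V_E)/R_C = (10.8 − 0.348)/6.8 = 1.54 mA.
Check: I_B = (10.3 − 0.348)/220 = 0.0452 mA, and β·I_B = 4.52 mA > I_C, confirming saturation.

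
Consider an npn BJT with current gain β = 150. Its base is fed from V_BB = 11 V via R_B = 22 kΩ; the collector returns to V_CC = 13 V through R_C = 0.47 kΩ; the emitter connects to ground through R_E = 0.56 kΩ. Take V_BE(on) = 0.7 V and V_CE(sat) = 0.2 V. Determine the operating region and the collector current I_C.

Assume active: I_B = (11 − 0.7)/(22 + 151×0.56) = 0.0967 mA, I_C = β·I_B = 14.5 mA.
Then V_CE = 13 − 14.5×0.47 − 14.6×0.56 = -1.99 V < 0.2 V — the active assumption fails.
Re-solve with V_CE = 0.2 V. KCL at the emitter: V_E/R_E = (V_BB−0.7−V_E)/R_B + (V_CC−0.2−V_E)/R_C, giving V_E = 7 V.
I_C = (V_CC − 0.2 − V_E)/R_C = (12.8 − 7)/0.47 = 12.3 mA.
Check: I_B = (10.3 − 7)/22 = 0.15 mA, and β·I_B = 22.5 mA > I_C, confirming saturation.

saturation; I_C ≈ 12 mA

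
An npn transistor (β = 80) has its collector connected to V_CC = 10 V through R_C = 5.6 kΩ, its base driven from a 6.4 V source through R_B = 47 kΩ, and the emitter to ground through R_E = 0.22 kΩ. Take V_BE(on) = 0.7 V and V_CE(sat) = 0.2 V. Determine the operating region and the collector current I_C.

Assume active: I_B = (6.4 − 0.7)/(47 + 81×0.22) = 0.0879 mA, I_C = β·I_B = 7.03 mA.
Then V_CE = 10 − 7.03×5.6 − 7.12×0.22 = -31 V < 0.2 V — the active assumption fails.
Re-solve with V_CE = 0.2 V. KCL at the emitter: V_E/R_E = (V_BB−0.7−V_E)/R_B + (V_CC−0.2−V_E)/R_C, giving V_E = 0.394 V.
I_C = (V_CC − 0.2 − V_E)/R_C = (9.8 − 0.394)/5.6 = 1.68 mA.
Check: I_B = (5.7 − 0.394)/47 = 0.113 mA, and β·I_B = 9.03 mA > I_C, confirming saturation.

saturation; I_C ≈ 1.7 mA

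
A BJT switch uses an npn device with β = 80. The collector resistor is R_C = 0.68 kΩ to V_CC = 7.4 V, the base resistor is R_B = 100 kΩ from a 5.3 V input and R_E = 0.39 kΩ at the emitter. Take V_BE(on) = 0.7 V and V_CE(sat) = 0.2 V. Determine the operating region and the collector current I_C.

active; I_C ≈ 2.8 mA

Assume active. Base-emitter loop: I_B = (V_BB − V_BE)/(R_B + (β+1)R_E) = (5.3 − 0.7)/(100 + 81×0.39) = 0.035 mA.
I_C = β·I_B = 80×0.035 = 2.8 mA.
V_CE = V_CC − I_C·R_C − I_E·R_E = 7.4 − 2.8×0.68 − 2.83×0.39 = 4.39 V > V_CE(sat), so the active-region assumption holds.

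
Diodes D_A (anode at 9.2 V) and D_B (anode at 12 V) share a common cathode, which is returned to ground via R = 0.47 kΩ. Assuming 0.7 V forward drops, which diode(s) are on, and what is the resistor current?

Only D_B conducts; I_R ≈ 24 mA

Assume both conduct. Then node N would need to be at both 9.2−0.7 = 8.5 V and 12−0.7 = 11.3 V, which is impossible.
Assume only D_B conducts: V_N = 12 − 0.7 = 11.3 V, so I_R = 11.3/0.47 = 24 mA.
Check D_A: its anode-to-cathode voltage is 9.2 − 11.3 = -2.1 V < 0.7 V, so it is off. The assumption is consistent.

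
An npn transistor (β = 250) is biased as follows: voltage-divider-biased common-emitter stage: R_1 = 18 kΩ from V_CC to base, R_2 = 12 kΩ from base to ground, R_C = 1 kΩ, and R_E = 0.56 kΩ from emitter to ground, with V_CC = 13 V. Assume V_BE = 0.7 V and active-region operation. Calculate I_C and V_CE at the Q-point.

I_C ≈ 7.6 mA, V_CE ≈ 1.1 V

Thevenize the base divider: V_Th = V_CC·R_2/(R_1+R_2) = 13×12/30 = 5.2 V, R_Th = R_1‖R_2 = 7.2 kΩ.
Base-emitter loop: V_Th = I_B·R_Th + V_BE + (β+1)I_B·R_E, so I_B = (5.2 − 0.7) / (7.2 + 251×0.56) = 0.0305 mA.
I_C = β·I_B = 250×0.0305 = 7.61 mA, and I_E = (β+1)I_B = 7.64 mA.
V_CE = V_CC − I_C·R_C − I_E·R_E = 13 − 7.61×1 − 7.64×0.56 = 1.11 V.
V_CE = 1.11 V > 0.2 V confirms active-region operation.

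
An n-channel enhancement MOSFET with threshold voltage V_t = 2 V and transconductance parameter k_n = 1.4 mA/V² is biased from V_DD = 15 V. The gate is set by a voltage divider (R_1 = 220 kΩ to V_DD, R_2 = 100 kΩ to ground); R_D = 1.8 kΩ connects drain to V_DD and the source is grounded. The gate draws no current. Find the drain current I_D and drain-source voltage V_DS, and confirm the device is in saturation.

V_G = V_DD·R_2/(R_1+R_2) = 15×100/320 = 4.69 V. With the source grounded, V_GS = V_G = 4.69 V.
Assume saturation: I_D = (k_n/2)(V_GS − V_t)² = (1.4/2)×(4.69 − 2)² = 0.7×2.69² = 5.06 mA.
V_DS = V_DD − I_D·R_D = 15 − 5.06×1.8 = 5.9 V.
Saturation requires V_DS ≥ V_GS − V_t = 2.69 V; 5.9 ≥ 2.69 ✓.

I_D ≈ 5.1 mA, V_DS ≈ 5.9 V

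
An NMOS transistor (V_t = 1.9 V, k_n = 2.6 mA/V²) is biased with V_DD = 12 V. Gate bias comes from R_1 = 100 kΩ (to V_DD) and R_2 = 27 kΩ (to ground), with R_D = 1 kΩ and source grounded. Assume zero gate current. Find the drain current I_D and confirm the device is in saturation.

V_G = V_DD·R_2/(R_1+R_2) = 12×27/127 = 2.55 V. With the source grounded, V_GS = V_G = 2.55 V.
Assume saturation: I_D = (k_n/2)(V_GS − V_t)² = (2.6/2)×(2.55 − 1.9)² = 1.3×0.651² = 0.551 mA.
V_DS = V_DD − I_D·R_D = 12 − 0.551×1 = 11.4 V.
Saturation requires V_DS ≥ V_GS − V_t = 0.651 V; 11.4 ≥ 0.651 ✓.

I_D ≈ 0.55 mA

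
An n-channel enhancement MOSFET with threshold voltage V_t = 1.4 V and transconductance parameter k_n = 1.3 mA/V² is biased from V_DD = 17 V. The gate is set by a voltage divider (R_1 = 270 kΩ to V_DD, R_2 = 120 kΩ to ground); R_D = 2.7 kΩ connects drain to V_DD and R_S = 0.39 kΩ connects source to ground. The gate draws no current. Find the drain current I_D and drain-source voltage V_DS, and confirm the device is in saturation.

V_G = V_DD·R_2/(R_1+R_2) = 17×120/390 = 5.23 V.
Assume saturation: I_D = (k_n/2)(V_GS − V_t)² with V_GS = V_G − I_D·R_S = 5.23 − 0.39·I_D.
Substituting gives 0.0989·I_D² − 2.94·I_D + 9.54 = 0, with roots I_D = 3.7 or 26.1 mA.
The root I_D = 26.1 mA gives V_GS = -4.93 V ≤ V_t, so take I_D = 3.7 mA.
Then V_GS = 3.79 V and V_DS = V_DD − I_D(R_D+R_S) = 17 − 3.7×3.09 = 5.56 V.
Saturation requires V_DS ≥ V_GS − V_t = 2.39 V; 5.56 ≥ 2.39 ✓.

I_D ≈ 3.7 mA, V_DS ≈ 5.6 V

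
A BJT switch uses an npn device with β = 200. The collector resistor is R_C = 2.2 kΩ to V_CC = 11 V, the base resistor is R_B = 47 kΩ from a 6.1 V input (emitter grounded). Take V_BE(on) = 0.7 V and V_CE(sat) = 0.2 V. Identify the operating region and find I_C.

Assume active: I_B = (6.1 − 0.7)/47 = 0.115 mA, giving I_C = β·I_B = 23 mA.
But then V_CE = 11 − 23×2.2 = -39.6 V < V_CE(sat) = 0.2 V — impossible in the active region.
So the transistor is saturated. With V_CE = 0.2 V, I_C = (V_CC − 0.2)/R_C = 10.8/2.2 = 4.91 mA.
Check: β·I_B = 23 mA > I_C = 4.91 mA, confirming saturation.

saturation; I_C ≈ 4.9 mA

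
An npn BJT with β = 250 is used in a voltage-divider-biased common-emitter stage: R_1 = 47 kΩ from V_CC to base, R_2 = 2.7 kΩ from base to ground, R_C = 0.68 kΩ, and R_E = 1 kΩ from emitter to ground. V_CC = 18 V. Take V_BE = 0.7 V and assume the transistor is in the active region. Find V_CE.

V_CE ≈ 18 V

Thevenize the base divider: V_Th = V_CC·R_2/(R_1+R_2) = 18×2.7/49.7 = 0.978 V, R_Th = R_1‖R_2 = 2.55 kΩ.
Base-emitter loop: V_Th = I_B·R_Th + V_BE + (β+1)I_B·R_E, so I_B = (0.978 − 0.7) / (2.55 + 251×1) = 0.0011 mA.
I_C = β·I_B = 250×0.0011 = 0.274 mA, and I_E = (β+1)I_B = 0.275 mA.
V_CE = V_CC − I_C·R_C − I_E·R_E = 18 − 0.274×0.68 − 0.275×1 = 17.5 V.
V_CE = 17.5 V > 0.2 V confirms active-region operation.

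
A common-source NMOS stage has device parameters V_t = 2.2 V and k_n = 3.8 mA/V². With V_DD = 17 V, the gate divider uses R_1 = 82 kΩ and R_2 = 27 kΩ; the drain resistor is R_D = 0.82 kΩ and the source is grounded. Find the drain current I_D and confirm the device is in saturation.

I_D ≈ 7.7 mA

V_G = V_DD·R_2/(R_1+R_2) = 17×27/109 = 4.21 V. With the source grounded, V_GS = V_G = 4.21 V.
Assume saturation: I_D = (k_n/2)(V_GS − V_t)² = (3.8/2)×(4.21 − 2.2)² = 1.9×2.01² = 7.68 mA.
V_DS = V_DD − I_D·R_D = 17 − 7.68×0.82 = 10.7 V.
Saturation requires V_DS ≥ V_GS − V_t = 2.01 V; 10.7 ≥ 2.01 ✓.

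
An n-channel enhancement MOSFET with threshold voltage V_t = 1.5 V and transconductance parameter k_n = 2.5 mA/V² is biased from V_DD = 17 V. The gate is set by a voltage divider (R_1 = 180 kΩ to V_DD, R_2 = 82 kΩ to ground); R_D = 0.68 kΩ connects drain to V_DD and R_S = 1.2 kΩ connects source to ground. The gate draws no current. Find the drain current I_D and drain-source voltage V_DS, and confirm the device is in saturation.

I_D ≈ 2.1 mA, V_DS ≈ 13 V

V_G = V_DD·R_2/(R_1+R_2) = 17×82/262 = 5.32 V.
Assume saturation: I_D = (k_n/2)(V_GS − V_t)² with V_GS = V_G − I_D·R_S = 5.32 − 1.2·I_D.
Substituting gives 1.8·I_D² − 12.5·I_D + 18.2 = 0, with roots I_D = 2.1 or 4.82 mA.
The root I_D = 4.82 mA gives V_GS = -0.464 V ≤ V_t, so take I_D = 2.1 mA.
Then V_GS = 2.8 V and V_DS = V_DD − I_D(R_D+R_S) = 17 − 2.1×1.88 = 13 V.
Saturation requires V_DS ≥ V_GS − V_t = 1.3 V; 13 ≥ 1.3 ✓.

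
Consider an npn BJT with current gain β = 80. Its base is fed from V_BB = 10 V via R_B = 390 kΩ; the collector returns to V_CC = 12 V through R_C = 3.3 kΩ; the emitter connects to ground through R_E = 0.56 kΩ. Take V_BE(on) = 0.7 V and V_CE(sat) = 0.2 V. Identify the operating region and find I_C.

Assume active. Base-emitter loop: I_B = (V_BB − V_BE)/(R_B + (β+1)R_E) = (10 − 0.7)/(390 + 81×0.56) = 0.0214 mA.
I_C = β·I_B = 80×0.0214 = 1.71 mA.
V_CE = V_CC − I_C·R_C − I_E·R_E = 12 − 1.71×3.3 − 1.73×0.56 = 5.39 V > V_CE(sat), so the active-region assumption holds.

active; I_C ≈ 1.7 mA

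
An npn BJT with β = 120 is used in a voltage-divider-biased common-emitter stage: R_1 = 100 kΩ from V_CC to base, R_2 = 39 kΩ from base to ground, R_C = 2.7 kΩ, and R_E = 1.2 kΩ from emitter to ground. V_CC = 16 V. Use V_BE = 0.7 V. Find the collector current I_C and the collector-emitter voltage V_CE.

Thevenize the base divider: V_Th = V_CC·R_2/(R_1+R_2) = 16×39/139 = 4.49 V, R_Th = R_1‖R_2 = 28.1 kΩ.
Base-emitter loop: V_Th = I_B·R_Th + V_BE + (β+1)I_B·R_E, so I_B = (4.49 − 0.7) / (28.1 + 121×1.2) = 0.0219 mA.
I_C = β·I_B = 120×0.0219 = 2.62 mA, and I_E = (β+1)I_B = 2.65 mA.
V_CE = V_CC − I_C·R_C − I_E·R_E = 16 − 2.62×2.7 − 2.65×1.2 = 5.74 V.
V_CE = 5.74 V > 0.2 V confirms active-region operation.

I_C ≈ 2.6 mA, V_CE ≈ 5.7 V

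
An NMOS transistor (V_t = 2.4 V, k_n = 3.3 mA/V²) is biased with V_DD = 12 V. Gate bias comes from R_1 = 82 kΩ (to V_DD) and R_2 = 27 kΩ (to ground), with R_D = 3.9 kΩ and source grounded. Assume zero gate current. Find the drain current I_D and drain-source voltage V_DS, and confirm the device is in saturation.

I_D ≈ 0.54 mA, V_DS ≈ 9.9 V

V_G = V_DD·R_2/(R_1+R_2) = 12×27/109 = 2.97 V. With the source grounded, V_GS = V_G = 2.97 V.
Assume saturation: I_D = (k_n/2)(V_GS − V_t)² = (3.3/2)×(2.97 − 2.4)² = 1.65×0.572² = 0.541 mA.
V_DS = V_DD − I_D·R_D = 12 − 0.541×3.9 = 9.89 V.
Saturation requires V_DS ≥ V_GS − V_t = 0.572 V; 9.89 ≥ 0.572 ✓.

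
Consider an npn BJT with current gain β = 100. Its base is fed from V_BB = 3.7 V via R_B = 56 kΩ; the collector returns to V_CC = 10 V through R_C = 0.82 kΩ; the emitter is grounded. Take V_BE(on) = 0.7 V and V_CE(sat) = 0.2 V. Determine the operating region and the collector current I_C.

active; I_C ≈ 5.4 mA

Assume active. Base-emitter loop: I_B = (V_BB − V_BE)/R_B = (3.7 − 0.7)/56 = 0.0536 mA.
I_C = β·I_B = 100×0.0536 = 5.36 mA.
V_CE = V_CC − I_C·R_C = 10 − 5.36×0.82 = 5.61 V > V_CE(sat), so the active-region assumption holds.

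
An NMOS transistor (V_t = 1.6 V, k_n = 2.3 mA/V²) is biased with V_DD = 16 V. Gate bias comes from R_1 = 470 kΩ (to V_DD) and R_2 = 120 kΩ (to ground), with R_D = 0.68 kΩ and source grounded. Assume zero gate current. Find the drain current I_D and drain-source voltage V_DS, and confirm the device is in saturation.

V_G = V_DD·R_2/(R_1+R_2) = 16×120/590 = 3.25 V. With the source grounded, V_GS = V_G = 3.25 V.
Assume saturation: I_D = (k_n/2)(V_GS − V_t)² = (2.3/2)×(3.25 − 1.6)² = 1.15×1.65² = 3.15 mA.
V_DS = V_DD − I_D·R_D = 16 − 3.15×0.68 = 13.9 V.
Saturation requires V_DS ≥ V_GS − V_t = 1.65 V; 13.9 ≥ 1.65 ✓.

I_D ≈ 3.1 mA, V_DS ≈ 14 V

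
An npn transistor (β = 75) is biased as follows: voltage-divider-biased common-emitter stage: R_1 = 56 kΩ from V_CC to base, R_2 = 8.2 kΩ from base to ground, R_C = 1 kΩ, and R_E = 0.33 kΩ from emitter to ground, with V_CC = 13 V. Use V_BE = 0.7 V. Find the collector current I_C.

Thevenize the base divider: V_Th = V_CC·R_2/(R_1+R_2) = 13×8.2/64.2 = 1.66 V, R_Th = R_1‖R_2 = 7.15 kΩ.
Base-emitter loop: V_Th = I_B·R_Th + V_BE + (β+1)I_B·R_E, so I_B = (1.66 − 0.7) / (7.15 + 76×0.33) = 0.0298 mA.
I_C = β·I_B = 75×0.0298 = 2.23 mA, and I_E = (β+1)I_B = 2.26 mA.
V_CE = V_CC − I_C·R_C − I_E·R_E = 13 − 2.23×1 − 2.26×0.33 = 10 V.
V_CE = 10 V > 0.2 V confirms active-region operation.

I_C ≈ 2.2 mA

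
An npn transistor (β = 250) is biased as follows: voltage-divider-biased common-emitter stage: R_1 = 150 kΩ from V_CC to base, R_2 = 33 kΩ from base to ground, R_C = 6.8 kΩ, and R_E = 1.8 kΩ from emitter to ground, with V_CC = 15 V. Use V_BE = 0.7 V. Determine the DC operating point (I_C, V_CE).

Thevenize the base divider: V_Th = V_CC·R_2/(R_1+R_2) = 15×33/183 = 2.7 V, R_Th = R_1‖R_2 = 27 kΩ.
Base-emitter loop: V_Th = I_B·R_Th + V_BE + (β+1)I_B·R_E, so I_B = (2.7 − 0.7) / (27 + 251×1.8) = 0.00419 mA.
I_C = β·I_B = 250×0.00419 = 1.05 mA, and I_E = (β+1)I_B = 1.05 mA.
V_CE = V_CC − I_C·R_C − I_E·R_E = 15 − 1.05×6.8 − 1.05×1.8 = 5.99 V.
V_CE = 5.99 V > 0.2 V confirms active-region operation.

I_C ≈ 1 mA, V_CE ≈ 6 V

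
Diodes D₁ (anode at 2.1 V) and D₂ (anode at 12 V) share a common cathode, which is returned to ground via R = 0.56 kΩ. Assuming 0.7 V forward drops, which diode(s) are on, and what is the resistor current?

Assume both conduct. Then node N would need to be at both 2.1−0.7 = 1.4 V and 12−0.7 = 11.3 V, which is impossible.
Assume only D₂ conducts: V_N = 12 − 0.7 = 11.3 V, so I_R = 11.3/0.56 = 20.2 mA.
Check D₁: its anode-to-cathode voltage is 2.1 − 11.3 = -9.2 V < 0.7 V, so it is off. The assumption is consistent.

Only D₂ conducts; I_R ≈ 20 mA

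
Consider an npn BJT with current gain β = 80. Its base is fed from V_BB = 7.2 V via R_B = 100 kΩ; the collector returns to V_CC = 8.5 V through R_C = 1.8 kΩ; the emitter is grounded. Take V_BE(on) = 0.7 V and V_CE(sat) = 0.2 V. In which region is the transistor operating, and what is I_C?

saturation; I_C ≈ 4.6 mA

Assume active: I_B = (7.2 − 0.7)/100 = 0.065 mA, giving I_C = β·I_B = 5.2 mA.
But then V_CE = 8.5 − 5.2×1.8 = -0.86 V < V_CE(sat) = 0.2 V — impossible in the active region.
So the transistor is saturated. With V_CE = 0.2 V, I_C = (V_CC − 0.2)/R_C = 8.3/1.8 = 4.61 mA.
Check: β·I_B = 5.2 mA > I_C = 4.61 mA, confirming saturation.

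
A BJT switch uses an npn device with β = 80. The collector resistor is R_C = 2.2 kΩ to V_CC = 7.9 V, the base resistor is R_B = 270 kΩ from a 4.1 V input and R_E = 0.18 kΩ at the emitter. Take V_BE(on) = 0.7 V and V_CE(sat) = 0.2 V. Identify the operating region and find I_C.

Assume active. Base-emitter loop: I_B = (V_BB − V_BE)/(R_B + (β+1)R_E) = (4.1 − 0.7)/(270 + 81×0.18) = 0.0119 mA.
I_C = β·I_B = 80×0.0119 = 0.956 mA.
V_CE = V_CC − I_C·R_C − I_E·R_E = 7.9 − 0.956×2.2 − 0.968×0.18 = 5.62 V > V_CE(sat), so the active-region assumption holds.

active; I_C ≈ 0.96 mA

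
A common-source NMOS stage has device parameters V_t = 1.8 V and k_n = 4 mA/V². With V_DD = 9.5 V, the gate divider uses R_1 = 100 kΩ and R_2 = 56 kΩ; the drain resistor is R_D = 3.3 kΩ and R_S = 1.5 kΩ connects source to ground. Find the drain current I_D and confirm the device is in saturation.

I_D ≈ 0.68 mA

V_G = V_DD·R_2/(R_1+R_2) = 9.5×56/156 = 3.41 V.
Assume saturation: I_D = (k_n/2)(V_GS − V_t)² with V_GS = V_G − I_D·R_S = 3.41 − 1.5·I_D.
Substituting gives 4.5·I_D² − 10.7·I_D + 5.19 = 0, with roots I_D = 0.684 or 1.69 mA.
The root I_D = 1.69 mA gives V_GS = 0.882 V ≤ V_t, so take I_D = 0.684 mA.
Then V_GS = 2.38 V and V_DS = V_DD − I_D(R_D+R_S) = 9.5 − 0.684×4.8 = 6.22 V.
Saturation requires V_DS ≥ V_GS − V_t = 0.585 V; 6.22 ≥ 0.585 ✓.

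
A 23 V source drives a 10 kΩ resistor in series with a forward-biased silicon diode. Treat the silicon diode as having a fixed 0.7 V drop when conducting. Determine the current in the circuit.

I ≈ 2.2 mA

KVL around the loop: 23 = V_D + I·R = 0.7 + I × 10 kΩ.
So I = (23 − 0.7) / 10 kΩ = 22.3 / 10 = 2.23 mA.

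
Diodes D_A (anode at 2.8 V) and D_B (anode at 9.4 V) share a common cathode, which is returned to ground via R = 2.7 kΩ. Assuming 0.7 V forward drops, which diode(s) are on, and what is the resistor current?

Only D_B conducts; I_R ≈ 3.2 mA

Assume both conduct. Then node N would need to be at both 2.8−0.7 = 2.1 V and 9.4−0.7 = 8.7 V, which is impossible.
Assume only D_B conducts: V_N = 9.4 − 0.7 = 8.7 V, so I_R = 8.7/2.7 = 3.22 mA.
Check D_A: its anode-to-cathode voltage is 2.8 − 8.7 = -5.9 V < 0.7 V, so it is off. The assumption is consistent.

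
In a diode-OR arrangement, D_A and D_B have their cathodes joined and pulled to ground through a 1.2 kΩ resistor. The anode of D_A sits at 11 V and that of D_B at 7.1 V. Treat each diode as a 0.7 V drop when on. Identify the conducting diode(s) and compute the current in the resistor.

Assume both conduct. Then node N would need to be at both 11−0.7 = 10.3 V and 7.1−0.7 = 6.4 V, which is impossible.
Assume only D_A conducts: V_N = 11 − 0.7 = 10.3 V, so I_R = 10.3/1.2 = 8.58 mA.
Check D_B: its anode-to-cathode voltage is 7.1 − 10.3 = -3.2 V < 0.7 V, so it is off. The assumption is consistent.

Only D_A conducts; I_R ≈ 8.6 mA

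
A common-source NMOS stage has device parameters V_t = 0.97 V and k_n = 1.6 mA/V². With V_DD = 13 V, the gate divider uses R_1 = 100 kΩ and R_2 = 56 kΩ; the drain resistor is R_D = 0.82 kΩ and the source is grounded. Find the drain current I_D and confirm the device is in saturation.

V_G = V_DD·R_2/(R_1+R_2) = 13×56/156 = 4.67 V. With the source grounded, V_GS = V_G = 4.67 V.
Assume saturation: I_D = (k_n/2)(V_GS − V_t)² = (1.6/2)×(4.67 − 0.97)² = 0.8×3.7² = 10.9 mA.
V_DS = V_DD − I_D·R_D = 13 − 10.9×0.82 = 4.04 V.
Saturation requires V_DS ≥ V_GS − V_t = 3.7 V; 4.04 ≥ 3.7 ✓.

I_D ≈ 11 mA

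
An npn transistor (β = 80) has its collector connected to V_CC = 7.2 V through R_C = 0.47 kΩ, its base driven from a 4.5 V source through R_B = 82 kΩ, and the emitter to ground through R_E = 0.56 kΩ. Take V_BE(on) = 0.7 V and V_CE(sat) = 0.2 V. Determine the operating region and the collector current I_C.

active; I_C ≈ 2.4 mA

Assume active. Base-emitter loop: I_B = (V_BB − V_BE)/(R_B + (β+1)R_E) = (4.5 − 0.7)/(82 + 81×0.56) = 0.0298 mA.
I_C = β·I_B = 80×0.0298 = 2.39 mA.
V_CE = V_CC − I_C·R_C − I_E·R_E = 7.2 − 2.39×0.47 − 2.42×0.56 = 4.72 V > V_CE(sat), so the active-region assumption holds.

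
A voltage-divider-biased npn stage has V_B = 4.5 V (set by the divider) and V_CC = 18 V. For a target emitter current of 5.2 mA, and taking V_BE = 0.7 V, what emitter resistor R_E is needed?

R_E ≈ 0.73 kΩ

V_E = V_B − V_BE = 4.5 − 0.7 = 3.8 V.
R_E = V_E / I_E = 3.8 / 5.2 = 0.731 kΩ.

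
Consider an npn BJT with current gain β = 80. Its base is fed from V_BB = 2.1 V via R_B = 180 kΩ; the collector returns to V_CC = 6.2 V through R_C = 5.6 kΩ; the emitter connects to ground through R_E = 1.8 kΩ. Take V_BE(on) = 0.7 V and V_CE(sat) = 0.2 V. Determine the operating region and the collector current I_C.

active; I_C ≈ 0.34 mA

Assume active. Base-emitter loop: I_B = (V_BB − V_BE)/(R_B + (β+1)R_E) = (2.1 − 0.7)/(180 + 81×1.8) = 0.0043 mA.
I_C = β·I_B = 80×0.0043 = 0.344 mA.
V_CE = V_CC − I_C·R_C − I_E·R_E = 6.2 − 0.344×5.6 − 0.348×1.8 = 3.65 V > V_CE(sat), so the active-region assumption holds.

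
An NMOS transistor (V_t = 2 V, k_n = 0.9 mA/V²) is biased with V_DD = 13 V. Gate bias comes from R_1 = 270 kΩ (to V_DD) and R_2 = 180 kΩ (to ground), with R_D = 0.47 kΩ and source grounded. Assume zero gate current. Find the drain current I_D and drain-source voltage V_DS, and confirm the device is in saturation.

I_D ≈ 4.6 mA, V_DS ≈ 11 V

V_G = V_DD·R_2/(R_1+R_2) = 13×180/450 = 5.2 V. With the source grounded, V_GS = V_G = 5.2 V.
Assume saturation: I_D = (k_n/2)(V_GS − V_t)² = (0.9/2)×(5.2 − 2)² = 0.45×3.2² = 4.61 mA.
V_DS = V_DD − I_D·R_D = 13 − 4.61×0.47 = 10.8 V.
Saturation requires V_DS ≥ V_GS − V_t = 3.2 V; 10.8 ≥ 3.2 ✓.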